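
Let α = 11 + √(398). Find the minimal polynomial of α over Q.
m_α(x) = x^2 - 22x - 277

From α - 11 = √(398), squaring gives (α - 11)^2 = 398, i.e. α^2 - 22α + 121 = 398, so α^2 - 22α - 277 = 0. The discriminant of x^2 - 22x - 277 is (-22)^2 - 4·(-277) = 484 + 1108 = 1592, and 4·(398) is not a perfect square in Q since 398 is squarefree and ≠ 1. Hence x^2 - 22x - 277 is irreducible over Q and is the minimal polynomial of α.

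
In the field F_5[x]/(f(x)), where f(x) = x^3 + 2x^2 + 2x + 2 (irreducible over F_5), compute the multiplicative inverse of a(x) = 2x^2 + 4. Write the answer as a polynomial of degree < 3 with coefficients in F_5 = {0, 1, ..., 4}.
a(x)^(-1) ≡ 4x + 3 (mod f(x))

Since f is irreducible over F_5, F_5[x]/(f) is a field and a(x) ≠ 0 has an inverse. Apply the extended Euclidean algorithm to f(x) and a(x) in F_5[x]: f(x) = (3x + 1)·a(x) + (3). The last nonzero remainder is the constant 3 = gcd(f, a) in F_5. Back-substituting through the division chain expresses 3 = s(x)·a(x) + t(x)·f(x) with s(x) ≡ 2x + 4 (mod f), so (2x + 4)·a(x) ≡ 3 (mod f). Multiplying by 3^(-1) ≡ 2 in F_5 gives a(x)^(-1) ≡ 2·(2x + 4) ≡ 4x + 3 (mod f). Check: (2x^2 + 4)·(4x + 3) = 3x^3 + x^2 + x + 2 ≡ 1 (mod x^3 + 2x^2 + 2x + 2).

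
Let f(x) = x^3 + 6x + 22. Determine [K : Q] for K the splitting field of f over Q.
[K : Q] = 6

By the rational root test, any rational root of the monic integer polynomial f(x) = x^3 + 6x + 22 must be an integer dividing the constant term 22, i.e. one of ±{1, 2, 11, 22}. Evaluating: f(1) = 29, f(-1) = 15, f(2) = 42, f(-2) = 2, f(11) = 1419, f(-11) = -1375, f(22) = 10802, f(-22) = -10758; none is 0, so f has no rational root and is therefore irreducible over Q (a cubic with no linear factor over a field is irreducible). For an irreducible cubic, the Galois group is A_3 or S_3 according as the discriminant disc(f) = -4a^3 - 27b^2 = -4·(6)^3 - 27·(22)^2 = -13932 is or is not a square in Q. Here disc(f) = -13932 is not a perfect square in Q, so the Galois group of f over Q is not contained in A_3 and must be all of S_3. The splitting field has degree |S_3| = 6 over Q, so [K : Q] = 6.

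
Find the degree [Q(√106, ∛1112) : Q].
[Q(√106, ∛1112) : Q] = 6

Let L = Q(√106, ∛1112). Since Q(√106) ⊂ L and [Q(√106):Q] = 2, the tower law gives 2 | [L:Q]. Likewise Q(∛1112) ⊂ L with [Q(∛1112):Q] = 3 (because 1112 is not a perfect cube), so 3 | [L:Q]. As gcd(2,3) = 1, [L:Q] is divisible by 6. Conversely L is generated over Q by √106 and ∛1112, so [L:Q] ≤ 2·3 = 6. Therefore [Q(√106, ∛1112) : Q] = 6.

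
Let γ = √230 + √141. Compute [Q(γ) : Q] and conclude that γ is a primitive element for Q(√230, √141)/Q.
[Q(γ) : Q] = 4 (equivalently, Q(γ) = Q(√230, √141))

Obviously Q(γ) ⊆ Q(√230, √141), and [Q(√230, √141):Q] = 4 (since 230, 141 are distinct squarefree integers > 1 with 32430 not a perfect square). To show equality we compute the minimal polynomial of γ. From γ = √230 + √141: γ^2 = 230 + 2√(32430) + 141 = 371 + 2√(32430), so γ^2 - 371 = 2√(32430); squaring, (γ^2 - 371)^2 = 4·32430, i.e. γ^4 - 742γ^2 + 137641 - 129720 = 0, i.e. γ^4 - 742γ^2 + 7921 = 0. So γ is a root of x^4 - 742x^2 + 7921. This polynomial is irreducible over Q: it has no rational root (each ±√230 ± √141 is irrational), and any factorization into two quadratics over Q would force √(32430) ∈ Q (pairing opposite roots) or √230, √141 ∈ Q (other pairings), all impossible. Hence [Q(γ):Q] = 4 = [Q(√230, √141):Q], so Q(γ) = Q(√230, √141).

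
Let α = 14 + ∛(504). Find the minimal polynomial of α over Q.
m_α(x) = x^3 - 42x^2 + 588x - 3248

Set β = α - 14 = ∛(504), so β^3 = 504. Then (α - 14)^3 - 504 = 0, i.e. α is a root of g(x) = (x - 14)^3 - 504 = x^3 - 42x^2 + 588x - 3248. Since g(x) = h(x - 14) where h(x) = x^3 - 504, and h is irreducible over Q (because 504 is not a perfect cube, so h has no rational root, and a monic cubic with no rational root is irreducible), g is also irreducible (irreducibility is preserved under the substitution x → x - 14). Hence m_α(x) = x^3 - 42x^2 + 588x - 3248.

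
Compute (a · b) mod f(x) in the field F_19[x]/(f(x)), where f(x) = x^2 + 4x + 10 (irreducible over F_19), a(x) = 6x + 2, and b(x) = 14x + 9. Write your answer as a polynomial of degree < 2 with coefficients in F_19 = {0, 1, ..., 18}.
a · b ≡ 12x + 14 (mod f(x))

Multiply in F_19[x]: a(x)·b(x) = (6x + 2)·(14x + 9) = 8x^2 + 6x + 18. This has degree ≥ 2, so divide by f(x) over F_19: 8x^2 + 6x + 18 = (8)·(x^2 + 4x + 10) + (12x + 14). Hence a·b ≡ 12x + 14 (mod f). (F_19[x]/(f) is a field with 19^2 = 361 elements since f is irreducible of degree 2.)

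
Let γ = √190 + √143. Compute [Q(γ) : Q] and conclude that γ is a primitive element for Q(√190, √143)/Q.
[Q(γ) : Q] = 4 (equivalently, Q(γ) = Q(√190, √143))

Obviously Q(γ) ⊆ Q(√190, √143), and [Q(√190, √143):Q] = 4 (since 190, 143 are distinct squarefree integers > 1 with 27170 not a perfect square). To show equality we compute the minimal polynomial of γ. From γ = √190 + √143: γ^2 = 190 + 2√(27170) + 143 = 333 + 2√(27170), so γ^2 - 333 = 2√(27170); squaring, (γ^2 - 333)^2 = 4·27170, i.e. γ^4 - 666γ^2 + 110889 - 108680 = 0, i.e. γ^4 - 666γ^2 + 2209 = 0. So γ is a root of x^4 - 666x^2 + 2209. This polynomial is irreducible over Q: it has no rational root (each ±√190 ± √143 is irrational), and any factorization into two quadratics over Q would force √(27170) ∈ Q (pairing opposite roots) or √190, √143 ∈ Q (other pairings), all impossible. Hence [Q(γ):Q] = 4 = [Q(√190, √143):Q], so Q(γ) = Q(√190, √143).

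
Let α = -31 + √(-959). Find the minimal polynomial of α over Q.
m_α(x) = x^2 + 62x + 1920

From α + 31 = √(-959), squaring gives (α + 31)^2 = -959, i.e. α^2 + 62α + 961 = -959, so α^2 + 62α + 1920 = 0. The discriminant of x^2 + 62x + 1920 is (62)^2 - 4·(1920) = 3844 - 7680 = -3836, and 4·(-959) is not a perfect square in Q since -959 is squarefree and ≠ 1. Hence x^2 + 62x + 1920 is irreducible over Q and is the minimal polynomial of α.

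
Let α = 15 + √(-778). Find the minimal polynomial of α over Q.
m_α(x) = x^2 - 30x + 1003

From α - 15 = √(-778), squaring gives (α - 15)^2 = -778, i.e. α^2 - 30α + 225 = -778, so α^2 - 30α + 1003 = 0. The discriminant of x^2 - 30x + 1003 is (-30)^2 - 4·(1003) = 900 - 4012 = -3112, and 4·(-778) is not a perfect square in Q since -778 is squarefree and ≠ 1. Hence x^2 - 30x + 1003 is irreducible over Q and is the minimal polynomial of α.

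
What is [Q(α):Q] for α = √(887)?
[Q(α):Q] = 2

[Q(α):Q] equals the degree of the minimal polynomial of α. Here α^2 = 887 and x^2 - 887 is irreducible (d = 887 is squarefree, ≠ 1, hence not a square), so deg(m_α) = 2. Thus [Q(α):Q] = 2.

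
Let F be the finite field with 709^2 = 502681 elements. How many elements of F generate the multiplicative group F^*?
There are φ(502680) = 129920 primitive elements

F_q^* is cyclic of order q - 1 = 502680. A cyclic group of order m has exactly φ(m) generators. Here m = 502680 = 2^3 · 3 · 5 · 59 · 71, so the number of primitive elements is φ(502680) = 129920.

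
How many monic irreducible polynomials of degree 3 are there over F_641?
There are 87791360 monic irreducible polynomials of degree 3 over F_641

Each element of F_{641^3} that lies in no proper subfield is a root of exactly one monic irreducible of degree 3 over F_641, and each such polynomial has 3 distinct roots in F_{641^3}. By Möbius inversion the count is N_641(3) = (1/3) Σ_{d|3} μ(3/d) · 641^d = (1/3)(μ(3)·641^1 + μ(1)·641^3) = 263374080/3 = 87791360.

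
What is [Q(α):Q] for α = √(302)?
[Q(α):Q] = 2

[Q(α):Q] equals the degree of the minimal polynomial of α. Here α^2 = 302 and x^2 - 302 is irreducible (d = 302 is squarefree, ≠ 1, hence not a square), so deg(m_α) = 2. Thus [Q(α):Q] = 2.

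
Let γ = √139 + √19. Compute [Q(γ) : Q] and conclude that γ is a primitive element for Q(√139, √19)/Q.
[Q(γ) : Q] = 4 (equivalently, Q(γ) = Q(√139, √19))

Obviously Q(γ) ⊆ Q(√139, √19), and [Q(√139, √19):Q] = 4 (since 139, 19 are distinct squarefree integers > 1 with 2641 not a perfect square). To show equality we compute the minimal polynomial of γ. From γ = √139 + √19: γ^2 = 139 + 2√(2641) + 19 = 158 + 2√(2641), so γ^2 - 158 = 2√(2641); squaring, (γ^2 - 158)^2 = 4·2641, i.e. γ^4 - 316γ^2 + 24964 - 10564 = 0, i.e. γ^4 - 316γ^2 + 14400 = 0. So γ is a root of x^4 - 316x^2 + 14400. This polynomial is irreducible over Q: it has no rational root (each ±√139 ± √19 is irrational), and any factorization into two quadratics over Q would force √(2641) ∈ Q (pairing opposite roots) or √139, √19 ∈ Q (other pairings), all impossible. Hence [Q(γ):Q] = 4 = [Q(√139, √19):Q], so Q(γ) = Q(√139, √19).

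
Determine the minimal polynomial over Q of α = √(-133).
m_α(x) = x^2 + 133

α satisfies α^2 + 133 = 0, so x^2 + 133 annihilates α. Since d = -133 is squarefree and ≠ 1, it is not a perfect square in Q, so x^2 + 133 has no rational root and is therefore irreducible over Q (a degree-2 polynomial over a field is irreducible iff it has no root). Hence m_α(x) = x^2 + 133.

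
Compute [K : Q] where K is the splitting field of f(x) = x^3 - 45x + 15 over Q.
[K : Q] = 6

By the rational root test, any rational root of the monic integer polynomial f(x) = x^3 - 45x + 15 must be an integer dividing the constant term 15, i.e. one of ±{1, 3, 5, 15}. Evaluating: f(1) = -29, f(-1) = 59, f(3) = -93, f(-3) = 123, f(5) = -85, f(-5) = 115, f(15) = 2715, f(-15) = -2685; none is 0, so f has no rational root and is therefore irreducible over Q (a cubic with no linear factor over a field is irreducible). For an irreducible cubic, the Galois group is A_3 or S_3 according as the discriminant disc(f) = -4a^3 - 27b^2 = -4·(-45)^3 - 27·(15)^2 = 358425 is or is not a square in Q. Here disc(f) = 358425 is not a perfect square in Q, so the Galois group of f over Q is not contained in A_3 and must be all of S_3. The splitting field has degree |S_3| = 6 over Q, so [K : Q] = 6.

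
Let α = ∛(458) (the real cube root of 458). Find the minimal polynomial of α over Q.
m_α(x) = x^3 - 458

α satisfies α^3 = 458, so x^3 - 458 annihilates α. By the rational root test, a rational root p/q (in lowest terms) of x^3 - 458 would satisfy p^3 = 458 q^3, forcing q = 1 and p^3 = 458; but 458 is not a perfect cube, contradiction. A monic cubic over Q with no rational root is irreducible (any nontrivial factorization would include a linear factor). Hence x^3 - 458 is the minimal polynomial of α, and in particular [Q(α):Q] = 3.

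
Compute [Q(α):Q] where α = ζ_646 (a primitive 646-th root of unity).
[Q(α):Q] = 288

The minimal polynomial of ζ_646 over Q is the 646-th cyclotomic polynomial Φ_646(x), which is irreducible over Q and has degree φ(646) = 288. Hence [Q(α):Q] = φ(646) = 288.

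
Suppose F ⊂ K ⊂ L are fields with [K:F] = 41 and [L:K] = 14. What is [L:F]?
[L:F] = 574

The tower law says that for any tower of field extensions F ⊂ K ⊂ L with finite degrees, [L:F] = [L:K] · [K:F]. Here this gives [L:F] = 14 · 41 = 574.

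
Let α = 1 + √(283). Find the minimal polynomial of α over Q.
m_α(x) = x^2 - 2x - 282

From α - 1 = √(283), squaring gives (α - 1)^2 = 283, i.e. α^2 - 2α + 1 = 283, so α^2 - 2α - 282 = 0. The discriminant of x^2 - 2x - 282 is (-2)^2 - 4·(-282) = 4 + 1128 = 1132, and 4·(283) is not a perfect square in Q since 283 is squarefree and ≠ 1. Hence x^2 - 2x - 282 is irreducible over Q and is the minimal polynomial of α.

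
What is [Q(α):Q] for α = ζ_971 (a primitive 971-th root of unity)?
[Q(α):Q] = 970

The minimal polynomial of ζ_971 over Q is the 971-th cyclotomic polynomial Φ_971(x), which is irreducible over Q and has degree φ(971) = 970. Hence [Q(α):Q] = φ(971) = 970.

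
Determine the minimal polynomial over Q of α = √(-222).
m_α(x) = x^2 + 222

α satisfies α^2 + 222 = 0, so x^2 + 222 annihilates α. Since d = -222 is squarefree and ≠ 1, it is not a perfect square in Q, so x^2 + 222 has no rational root and is therefore irreducible over Q (a degree-2 polynomial over a field is irreducible iff it has no root). Hence m_α(x) = x^2 + 222.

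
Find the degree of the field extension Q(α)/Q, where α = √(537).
[Q(α):Q] = 2

[Q(α):Q] equals the degree of the minimal polynomial of α. Here α^2 = 537 and x^2 - 537 is irreducible (d = 537 is squarefree, ≠ 1, hence not a square), so deg(m_α) = 2. Thus [Q(α):Q] = 2.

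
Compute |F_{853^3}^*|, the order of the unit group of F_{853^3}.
|F_{853^3}^*| = 620650476

F_{853^3} has 853^3 = 620650477 elements; its multiplicative group consists of all nonzero elements, so |F_{853^3}^*| = 620650477 - 1 = 620650476. (It is cyclic since any finite subgroup of the multiplicative group of a field is cyclic.)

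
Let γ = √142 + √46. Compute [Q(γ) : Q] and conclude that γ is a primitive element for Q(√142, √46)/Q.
[Q(γ) : Q] = 4 (equivalently, Q(γ) = Q(√142, √46))

Obviously Q(γ) ⊆ Q(√142, √46), and [Q(√142, √46):Q] = 4 (since 142, 46 are distinct squarefree integers > 1 with 6532 not a perfect square). To show equality we compute the minimal polynomial of γ. From γ = √142 + √46: γ^2 = 142 + 2√(6532) + 46 = 188 + 2√(6532), so γ^2 - 188 = 2√(6532); squaring, (γ^2 - 188)^2 = 4·6532, i.e. γ^4 - 376γ^2 + 35344 - 26128 = 0, i.e. γ^4 - 376γ^2 + 9216 = 0. So γ is a root of x^4 - 376x^2 + 9216. This polynomial is irreducible over Q: it has no rational root (each ±√142 ± √46 is irrational), and any factorization into two quadratics over Q would force √(6532) ∈ Q (pairing opposite roots) or √142, √46 ∈ Q (other pairings), all impossible. Hence [Q(γ):Q] = 4 = [Q(√142, √46):Q], so Q(γ) = Q(√142, √46).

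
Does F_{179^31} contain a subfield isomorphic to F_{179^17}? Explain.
No: F_{179^17} is not a subfield of F_{179^31}

F_{p^m} embeds in F_{p^n} iff m | n. Here 17 ∤ 31 (since 31 = 1·17 + 14 with remainder 14 ≠ 0), so F_{179^17} is not a subfield of F_{179^31}. Equivalently: if it were, the tower law would give 17 = [F_{179^17}:F_179] dividing [F_{179^31}:F_179] = 31, contradiction.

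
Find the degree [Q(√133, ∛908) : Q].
[Q(√133, ∛908) : Q] = 6

Let L = Q(√133, ∛908). Since Q(√133) ⊂ L and [Q(√133):Q] = 2, the tower law gives 2 | [L:Q]. Likewise Q(∛908) ⊂ L with [Q(∛908):Q] = 3 (because 908 is not a perfect cube), so 3 | [L:Q]. As gcd(2,3) = 1, [L:Q] is divisible by 6. Conversely L is generated over Q by √133 and ∛908, so [L:Q] ≤ 2·3 = 6. Therefore [Q(√133, ∛908) : Q] = 6.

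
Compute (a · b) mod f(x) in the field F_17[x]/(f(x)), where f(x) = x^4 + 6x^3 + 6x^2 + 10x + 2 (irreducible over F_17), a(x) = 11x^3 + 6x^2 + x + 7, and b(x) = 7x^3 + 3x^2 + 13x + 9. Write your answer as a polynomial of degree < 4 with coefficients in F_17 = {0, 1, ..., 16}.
a · b ≡ 8x + 2 (mod f(x))

Multiply in F_17[x]: a(x)·b(x) = (11x^3 + 6x^2 + x + 7)·(7x^3 + 3x^2 + 13x + 9) = 9x^6 + 7x^5 + 15x^4 + 8x^3 + 3x^2 + 15x + 12. This has degree ≥ 4, so divide by f(x) over F_17: 9x^6 + 7x^5 + 15x^4 + 8x^3 + 3x^2 + 15x + 12 = (9x^2 + 4x + 5)·(x^4 + 6x^3 + 6x^2 + 10x + 2) + (8x + 2). Hence a·b ≡ 8x + 2 (mod f). (F_17[x]/(f) is a field with 17^4 = 83521 elements since f is irreducible of degree 4.)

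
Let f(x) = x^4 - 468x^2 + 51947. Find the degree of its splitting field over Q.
[K : Q] = 4

Solving the quadratic in x^2: x^2 = (468 ± √(468^2 - 4·51947))/2 = (468 ± √11236)/2 = (468 ± 106)/2, giving x^2 = 287 or x^2 = 181. So f(x) = (x^2 - 287)(x^2 - 181) and the roots of f are ±√287, ±√181. Hence the splitting field is K = Q(√287, √181). Since 287 and 181 are distinct squarefree integers > 1, their product 51947 is not a perfect square, so √181 ∉ Q(√287). By the tower law [K:Q] = [Q(√287,√181):Q(√287)] · [Q(√287):Q] = 2 · 2 = 4.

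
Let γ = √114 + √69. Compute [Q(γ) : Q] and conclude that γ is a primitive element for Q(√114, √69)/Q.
[Q(γ) : Q] = 4 (equivalently, Q(γ) = Q(√114, √69))

Obviously Q(γ) ⊆ Q(√114, √69), and [Q(√114, √69):Q] = 4 (since 114, 69 are distinct squarefree integers > 1 with 7866 not a perfect square). To show equality we compute the minimal polynomial of γ. From γ = √114 + √69: γ^2 = 114 + 2√(7866) + 69 = 183 + 2√(7866), so γ^2 - 183 = 2√(7866); squaring, (γ^2 - 183)^2 = 4·7866, i.e. γ^4 - 366γ^2 + 33489 - 31464 = 0, i.e. γ^4 - 366γ^2 + 2025 = 0. So γ is a root of x^4 - 366x^2 + 2025. This polynomial is irreducible over Q: it has no rational root (each ±√114 ± √69 is irrational), and any factorization into two quadratics over Q would force √(7866) ∈ Q (pairing opposite roots) or √114, √69 ∈ Q (other pairings), all impossible. Hence [Q(γ):Q] = 4 = [Q(√114, √69):Q], so Q(γ) = Q(√114, √69).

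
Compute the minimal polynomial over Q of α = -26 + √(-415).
m_α(x) = x^2 + 52x + 1091

From α + 26 = √(-415), squaring gives (α + 26)^2 = -415, i.e. α^2 + 52α + 676 = -415, so α^2 + 52α + 1091 = 0. The discriminant of x^2 + 52x + 1091 is (52)^2 - 4·(1091) = 2704 - 4364 = -1660, and 4·(-415) is not a perfect square in Q since -415 is squarefree and ≠ 1. Hence x^2 + 52x + 1091 is irreducible over Q and is the minimal polynomial of α.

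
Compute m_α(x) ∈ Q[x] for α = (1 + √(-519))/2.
m_α(x) = x^2 - x + 130

From 2α - 1 = √(-519), squaring gives (2α - 1)^2 = -519, i.e. 4α^2 - 4α + 1 = -519, so α^2 - α + (1 + 519)/4 = 0. Since -519 ≡ 1 (mod 4), (1 + 519)/4 = 130 ∈ Z. The polynomial x^2 - x + 130 has discriminant 1 - 4·(130) = -519, which is not a perfect square in Q (d = -519 is squarefree and ≠ 1), so x^2 - x + 130 is irreducible over Q. It is the minimal polynomial of α.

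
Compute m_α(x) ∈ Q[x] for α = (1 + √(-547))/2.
m_α(x) = x^2 - x + 137

From 2α - 1 = √(-547), squaring gives (2α - 1)^2 = -547, i.e. 4α^2 - 4α + 1 = -547, so α^2 - α + (1 + 547)/4 = 0. Since -547 ≡ 1 (mod 4), (1 + 547)/4 = 137 ∈ Z. The polynomial x^2 - x + 137 has discriminant 1 - 4·(137) = -547, which is not a perfect square in Q (d = -547 is squarefree and ≠ 1), so x^2 - x + 137 is irreducible over Q. It is the minimal polynomial of α.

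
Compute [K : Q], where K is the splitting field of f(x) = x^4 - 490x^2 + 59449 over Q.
[K : Q] = 4

Solving the quadratic in x^2: x^2 = (490 ± √(490^2 - 4·59449))/2 = (490 ± √2304)/2 = (490 ± 48)/2, giving x^2 = 269 or x^2 = 221. So f(x) = (x^2 - 269)(x^2 - 221) and the roots of f are ±√269, ±√221. Hence the splitting field is K = Q(√269, √221). Since 269 and 221 are distinct squarefree integers > 1, their product 59449 is not a perfect square, so √221 ∉ Q(√269). By the tower law [K:Q] = [Q(√269,√221):Q(√269)] · [Q(√269):Q] = 2 · 2 = 4.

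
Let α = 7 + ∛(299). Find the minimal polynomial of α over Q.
m_α(x) = x^3 - 21x^2 + 147x - 642

Set β = α - 7 = ∛(299), so β^3 = 299. Then (α - 7)^3 - 299 = 0, i.e. α is a root of g(x) = (x - 7)^3 - 299 = x^3 - 21x^2 + 147x - 642. Since g(x) = h(x - 7) where h(x) = x^3 - 299, and h is irreducible over Q (because 299 is not a perfect cube, so h has no rational root, and a monic cubic with no rational root is irreducible), g is also irreducible (irreducibility is preserved under the substitution x → x - 7). Hence m_α(x) = x^3 - 21x^2 + 147x - 642.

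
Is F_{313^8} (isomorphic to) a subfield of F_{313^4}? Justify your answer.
No: F_{313^8} is not a subfield of F_{313^4}

F_{p^m} embeds in F_{p^n} iff m | n. Here 8 ∤ 4 (since 4 = 0·8 + 4 with remainder 4 ≠ 0), so F_{313^8} is not a subfield of F_{313^4}. Equivalently: if it were, the tower law would give 8 = [F_{313^8}:F_313] dividing [F_{313^4}:F_313] = 4, contradiction.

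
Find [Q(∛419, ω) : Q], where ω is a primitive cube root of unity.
[Q(∛419, ω) : Q] = 6

[Q(∛419):Q] = 3 (min poly x^3 - 419, irreducible since 419 is not a perfect cube). [Q(ω):Q] = 2 (min poly x^2 + x + 1). Since Q(∛419) ⊂ R and ω ∉ R, we have ω ∉ Q(∛419), so x^2 + x + 1 remains irreducible over Q(∛419) and [Q(∛419, ω) : Q(∛419)] = 2. By the tower law, [Q(∛419, ω) : Q] = 3 · 2 = 6. (In fact Q(∛419, ω) is the splitting field of x^3 - 419 over Q.)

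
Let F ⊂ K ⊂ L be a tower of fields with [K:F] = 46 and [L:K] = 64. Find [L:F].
[L:F] = 2944

The tower law says that for any tower of field extensions F ⊂ K ⊂ L with finite degrees, [L:F] = [L:K] · [K:F]. Here this gives [L:F] = 64 · 46 = 2944.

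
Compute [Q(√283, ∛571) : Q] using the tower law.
[Q(√283, ∛571) : Q] = 6

Let L = Q(√283, ∛571). Since Q(√283) ⊂ L and [Q(√283):Q] = 2, the tower law gives 2 | [L:Q]. Likewise Q(∛571) ⊂ L with [Q(∛571):Q] = 3 (because 571 is not a perfect cube), so 3 | [L:Q]. As gcd(2,3) = 1, [L:Q] is divisible by 6. Conversely L is generated over Q by √283 and ∛571, so [L:Q] ≤ 2·3 = 6. Therefore [Q(√283, ∛571) : Q] = 6.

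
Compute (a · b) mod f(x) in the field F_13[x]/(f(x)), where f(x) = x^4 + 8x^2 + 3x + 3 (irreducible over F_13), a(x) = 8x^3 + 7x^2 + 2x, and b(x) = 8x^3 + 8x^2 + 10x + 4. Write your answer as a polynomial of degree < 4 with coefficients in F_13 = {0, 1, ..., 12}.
a · b ≡ 6x^3 + 10x^2 + 1 (mod f(x))

Multiply in F_13[x]: a(x)·b(x) = (8x^3 + 7x^2 + 2x)·(8x^3 + 8x^2 + 10x + 4) = 12x^6 + 3x^5 + 9x^4 + x^3 + 9x^2 + 8x. This has degree ≥ 4, so divide by f(x) over F_13: 12x^6 + 3x^5 + 9x^4 + x^3 + 9x^2 + 8x = (12x^2 + 3x + 4)·(x^4 + 8x^2 + 3x + 3) + (6x^3 + 10x^2 + 1). Hence a·b ≡ 6x^3 + 10x^2 + 1 (mod f). (F_13[x]/(f) is a field with 13^4 = 28561 elements since f is irreducible of degree 4.)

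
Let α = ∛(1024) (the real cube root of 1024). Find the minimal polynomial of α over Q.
m_α(x) = x^3 - 1024

α satisfies α^3 = 1024, so x^3 - 1024 annihilates α. By the rational root test, a rational root p/q (in lowest terms) of x^3 - 1024 would satisfy p^3 = 1024 q^3, forcing q = 1 and p^3 = 1024; but 1024 is not a perfect cube, contradiction. A monic cubic over Q with no rational root is irreducible (any nontrivial factorization would include a linear factor). Hence x^3 - 1024 is the minimal polynomial of α, and in particular [Q(α):Q] = 3.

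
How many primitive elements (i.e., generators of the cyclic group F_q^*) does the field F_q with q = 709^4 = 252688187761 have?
There are φ(252688187760) = 63533998080 primitive elements

F_q^* is cyclic of order q - 1 = 252688187760. A cyclic group of order m has exactly φ(m) generators. Here m = 252688187760 = 2^4 · 3 · 5 · 37 · 59 · 71 · 6793, so the number of primitive elements is φ(252688187760) = 63533998080.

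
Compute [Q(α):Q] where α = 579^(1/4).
[Q(α):Q] = 4

α is a root of x^4 - 579. By Eisenstein's criterion at the prime p = 3 (which divides the constant term 579 but p^2 = 9 does not, since 579 is squarefree), x^4 - 579 is irreducible over Q. Hence [Q(α):Q] = 4.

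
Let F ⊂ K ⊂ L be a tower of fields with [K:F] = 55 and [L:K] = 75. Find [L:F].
[L:F] = 4125

The tower law says that for any tower of field extensions F ⊂ K ⊂ L with finite degrees, [L:F] = [L:K] · [K:F]. Here this gives [L:F] = 75 · 55 = 4125.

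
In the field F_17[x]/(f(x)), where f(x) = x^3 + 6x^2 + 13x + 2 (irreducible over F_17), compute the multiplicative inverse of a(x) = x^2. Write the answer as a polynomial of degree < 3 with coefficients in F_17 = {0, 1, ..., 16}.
a(x)^(-1) ≡ 16x^2 + 2x + 1 (mod f(x))

Since f is irreducible over F_17, F_17[x]/(f) is a field and a(x) ≠ 0 has an inverse. Apply the extended Euclidean algorithm to f(x) and a(x) in F_17[x]: f(x) = (x + 6)·a(x) + (13x + 2);  a(x) = (4x + 2)·(13x + 2) + (13). The last nonzero remainder is the constant 13 = gcd(f, a) in F_17. Back-substituting through the division chain expresses 13 = s(x)·a(x) + t(x)·f(x) with s(x) ≡ 4x^2 + 9x + 13 (mod f), so (4x^2 + 9x + 13)·a(x) ≡ 13 (mod f). Multiplying by 13^(-1) ≡ 4 in F_17 gives a(x)^(-1) ≡ 4·(4x^2 + 9x + 13) ≡ 16x^2 + 2x + 1 (mod f). Check: (x^2)·(16x^2 + 2x + 1) = 16x^4 + 2x^3 + x^2 ≡ 1 (mod x^3 + 6x^2 + 13x + 2).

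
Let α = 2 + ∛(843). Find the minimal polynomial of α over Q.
m_α(x) = x^3 - 6x^2 + 12x - 851

Set β = α - 2 = ∛(843), so β^3 = 843. Then (α - 2)^3 - 843 = 0, i.e. α is a root of g(x) = (x - 2)^3 - 843 = x^3 - 6x^2 + 12x - 851. Since g(x) = h(x - 2) where h(x) = x^3 - 843, and h is irreducible over Q (because 843 is not a perfect cube, so h has no rational root, and a monic cubic with no rational root is irreducible), g is also irreducible (irreducibility is preserved under the substitution x → x - 2). Hence m_α(x) = x^3 - 6x^2 + 12x - 851.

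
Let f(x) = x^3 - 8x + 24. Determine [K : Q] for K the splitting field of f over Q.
[K : Q] = 6

By the rational root test, any rational root of the monic integer polynomial f(x) = x^3 - 8x + 24 must be an integer dividing the constant term 24, i.e. one of ±{1, 2, 3, 4, 6, 8, 12, 24}. Evaluating: f(1) = 17, f(-1) = 31, f(2) = 16, f(-2) = 32, f(3) = 27, f(-3) = 21, f(4) = 56, f(-4) = -8, f(6) = 192, f(-6) = -144, f(8) = 472, f(-8) = -424, f(12) = 1656, f(-12) = -1608, f(24) = 13656, f(-24) = -13608; none is 0, so f has no rational root and is therefore irreducible over Q (a cubic with no linear factor over a field is irreducible). For an irreducible cubic, the Galois group is A_3 or S_3 according as the discriminant disc(f) = -4a^3 - 27b^2 = -4·(-8)^3 - 27·(24)^2 = -13504 is or is not a square in Q. Here disc(f) = -13504 is not a perfect square in Q, so the Galois group of f over Q is not contained in A_3 and must be all of S_3. The splitting field has degree |S_3| = 6 over Q, so [K : Q] = 6.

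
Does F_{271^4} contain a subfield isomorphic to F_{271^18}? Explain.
No: F_{271^18} is not a subfield of F_{271^4}

F_{p^m} embeds in F_{p^n} iff m | n. Here 18 ∤ 4 (since 4 = 0·18 + 4 with remainder 4 ≠ 0), so F_{271^18} is not a subfield of F_{271^4}. Equivalently: if it were, the tower law would give 18 = [F_{271^18}:F_271] dividing [F_{271^4}:F_271] = 4, contradiction.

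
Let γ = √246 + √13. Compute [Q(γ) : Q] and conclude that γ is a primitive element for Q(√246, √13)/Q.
[Q(γ) : Q] = 4 (equivalently, Q(γ) = Q(√246, √13))

Obviously Q(γ) ⊆ Q(√246, √13), and [Q(√246, √13):Q] = 4 (since 246, 13 are distinct squarefree integers > 1 with 3198 not a perfect square). To show equality we compute the minimal polynomial of γ. From γ = √246 + √13: γ^2 = 246 + 2√(3198) + 13 = 259 + 2√(3198), so γ^2 - 259 = 2√(3198); squaring, (γ^2 - 259)^2 = 4·3198, i.e. γ^4 - 518γ^2 + 67081 - 12792 = 0, i.e. γ^4 - 518γ^2 + 54289 = 0. So γ is a root of x^4 - 518x^2 + 54289. This polynomial is irreducible over Q: it has no rational root (each ±√246 ± √13 is irrational), and any factorization into two quadratics over Q would force √(3198) ∈ Q (pairing opposite roots) or √246, √13 ∈ Q (other pairings), all impossible. Hence [Q(γ):Q] = 4 = [Q(√246, √13):Q], so Q(γ) = Q(√246, √13).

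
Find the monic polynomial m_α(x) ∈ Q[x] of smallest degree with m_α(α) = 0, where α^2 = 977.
m_α(x) = x^2 - 977

α satisfies α^2 - 977 = 0, so x^2 - 977 annihilates α. Since d = 977 is squarefree and ≠ 1, it is not a perfect square in Q, so x^2 - 977 has no rational root and is therefore irreducible over Q (a degree-2 polynomial over a field is irreducible iff it has no root). Hence m_α(x) = x^2 - 977.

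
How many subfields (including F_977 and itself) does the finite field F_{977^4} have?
F_{977^4} has 3 subfields

The subfields of F_{p^n} are exactly the fields F_{p^d} for d | n (each is the fixed field of the unique index-d subgroup of Gal(F_{p^n}/F_p) ≅ Z/nZ). The divisors of n = 4 are {1, 2, 4}, giving 3 subfields: F_{977^1}, F_{977^2}, F_{977^4}.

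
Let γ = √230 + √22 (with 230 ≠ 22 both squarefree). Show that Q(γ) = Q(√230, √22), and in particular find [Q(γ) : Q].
[Q(γ) : Q] = 4 (equivalently, Q(γ) = Q(√230, √22))

Obviously Q(γ) ⊆ Q(√230, √22), and [Q(√230, √22):Q] = 4 (since 230, 22 are distinct squarefree integers > 1 with 5060 not a perfect square). To show equality we compute the minimal polynomial of γ. From γ = √230 + √22: γ^2 = 230 + 2√(5060) + 22 = 252 + 2√(5060), so γ^2 - 252 = 2√(5060); squaring, (γ^2 - 252)^2 = 4·5060, i.e. γ^4 - 504γ^2 + 63504 - 20240 = 0, i.e. γ^4 - 504γ^2 + 43264 = 0. So γ is a root of x^4 - 504x^2 + 43264. This polynomial is irreducible over Q: it has no rational root (each ±√230 ± √22 is irrational), and any factorization into two quadratics over Q would force √(5060) ∈ Q (pairing opposite roots) or √230, √22 ∈ Q (other pairings), all impossible. Hence [Q(γ):Q] = 4 = [Q(√230, √22):Q], so Q(γ) = Q(√230, √22).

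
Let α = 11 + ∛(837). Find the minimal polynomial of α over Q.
m_α(x) = x^3 - 33x^2 + 363x - 2168

Set β = α - 11 = ∛(837), so β^3 = 837. Then (α - 11)^3 - 837 = 0, i.e. α is a root of g(x) = (x - 11)^3 - 837 = x^3 - 33x^2 + 363x - 2168. Since g(x) = h(x - 11) where h(x) = x^3 - 837, and h is irreducible over Q (because 837 is not a perfect cube, so h has no rational root, and a monic cubic with no rational root is irreducible), g is also irreducible (irreducibility is preserved under the substitution x → x - 11). Hence m_α(x) = x^3 - 33x^2 + 363x - 2168.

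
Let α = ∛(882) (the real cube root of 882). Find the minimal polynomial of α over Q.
m_α(x) = x^3 - 882

α satisfies α^3 = 882, so x^3 - 882 annihilates α. By the rational root test, a rational root p/q (in lowest terms) of x^3 - 882 would satisfy p^3 = 882 q^3, forcing q = 1 and p^3 = 882; but 882 is not a perfect cube, contradiction. A monic cubic over Q with no rational root is irreducible (any nontrivial factorization would include a linear factor). Hence x^3 - 882 is the minimal polynomial of α, and in particular [Q(α):Q] = 3.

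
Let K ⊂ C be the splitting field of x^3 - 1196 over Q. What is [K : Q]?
[K : Q] = 6

The roots of x^3 - 1196 are ∛1196, ω∛1196, ω^2∛1196 where ω = e^(2πi/3) is a primitive cube root of unity, so K = Q(∛1196, ω). Now [Q(∛1196):Q] = 3 (since 1196 is not a perfect cube, x^3 - 1196 is irreducible) and [Q(ω):Q] = 2. Both 2 and 3 divide [K:Q], and [K:Q] ≤ 3·2 = 6, so [K:Q] = 6. (Equivalently: Q(∛1196) ⊂ R but ω ∉ R, so [K : Q(∛1196)] = 2.)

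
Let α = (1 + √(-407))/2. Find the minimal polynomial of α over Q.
m_α(x) = x^2 - x + 102

From 2α - 1 = √(-407), squaring gives (2α - 1)^2 = -407, i.e. 4α^2 - 4α + 1 = -407, so α^2 - α + (1 + 407)/4 = 0. Since -407 ≡ 1 (mod 4), (1 + 407)/4 = 102 ∈ Z. The polynomial x^2 - x + 102 has discriminant 1 - 4·(102) = -407, which is not a perfect square in Q (d = -407 is squarefree and ≠ 1), so x^2 - x + 102 is irreducible over Q. It is the minimal polynomial of α.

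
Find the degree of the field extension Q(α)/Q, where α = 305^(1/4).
[Q(α):Q] = 4

α is a root of x^4 - 305. By Eisenstein's criterion at the prime p = 5 (which divides the constant term 305 but p^2 = 25 does not, since 305 is squarefree), x^4 - 305 is irreducible over Q. Hence [Q(α):Q] = 4.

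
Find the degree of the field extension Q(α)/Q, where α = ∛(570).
[Q(α):Q] = 3

The minimal polynomial of α is x^3 - 570, irreducible over Q since 570 is not a perfect cube (so x^3 - 570 has no rational root). Hence [Q(α):Q] = deg(m_α) = 3.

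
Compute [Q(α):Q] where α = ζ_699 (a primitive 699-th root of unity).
[Q(α):Q] = 464

The minimal polynomial of ζ_699 over Q is the 699-th cyclotomic polynomial Φ_699(x), which is irreducible over Q and has degree φ(699) = 464. Hence [Q(α):Q] = φ(699) = 464.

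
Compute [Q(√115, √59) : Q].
[Q(√115, √59) : Q] = 4

[Q(√115):Q] = 2 (min poly x^2 - 115, irreducible since 115 is squarefree > 1). For the top step, suppose √59 ∈ Q(√115), say √59 = c + d√115 with c, d ∈ Q. Squaring: 59 = c^2 + 115d^2 + 2cd√115. Since √115 ∉ Q this forces 2cd = 0. If d = 0 then √59 = c ∈ Q, contradicting 59 squarefree > 1. If c = 0 then 59 = 115d^2, so 115·59 = (115d)^2 is a perfect square in Q — but 115·59 = 6785 is not a perfect square (since 115 and 59 are distinct squarefree integers). Contradiction. Hence √59 ∉ Q(√115), so x^2 - 59 stays irreducible over Q(√115) and [Q(√115, √59) : Q(√115)] = 2. By the tower law, [Q(√115, √59) : Q] = 2 · 2 = 4.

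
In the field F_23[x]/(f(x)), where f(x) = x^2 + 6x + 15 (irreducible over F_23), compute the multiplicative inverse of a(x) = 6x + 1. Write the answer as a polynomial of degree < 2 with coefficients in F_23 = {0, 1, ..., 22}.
a(x)^(-1) ≡ 6x + 12 (mod f(x))

Since f is irreducible over F_23, F_23[x]/(f) is a field and a(x) ≠ 0 has an inverse. Apply the extended Euclidean algorithm to f(x) and a(x) in F_23[x]: f(x) = (4x + 8)·a(x) + (7). The last nonzero remainder is the constant 7 = gcd(f, a) in F_23. Back-substituting through the division chain expresses 7 = s(x)·a(x) + t(x)·f(x) with s(x) ≡ 19x + 15 (mod f), so (19x + 15)·a(x) ≡ 7 (mod f). Multiplying by 7^(-1) ≡ 10 in F_23 gives a(x)^(-1) ≡ 10·(19x + 15) ≡ 6x + 12 (mod f). Check: (6x + 1)·(6x + 12) = 13x^2 + 9x + 12 ≡ 1 (mod x^2 + 6x + 15).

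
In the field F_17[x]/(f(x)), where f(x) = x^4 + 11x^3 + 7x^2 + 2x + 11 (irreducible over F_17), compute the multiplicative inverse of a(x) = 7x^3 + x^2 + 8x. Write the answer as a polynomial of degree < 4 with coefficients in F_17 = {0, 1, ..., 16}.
a(x)^(-1) ≡ 7x^3 + 6x^2 + 4x + 7 (mod f(x))

Since f is irreducible over F_17, F_17[x]/(f) is a field and a(x) ≠ 0 has an inverse. Apply the extended Euclidean algorithm to f(x) and a(x) in F_17[x]: f(x) = (5x + 13)·a(x) + (5x^2 + 11);  a(x) = (15x + 7)·(5x^2 + 11) + (13x + 8);  (5x^2 + 11) = (3x + 6)·(13x + 8) + (14). The last nonzero remainder is the constant 14 = gcd(f, a) in F_17. Back-substituting through the division chain expresses 14 = s(x)·a(x) + t(x)·f(x) with s(x) ≡ 13x^3 + 16x^2 + 5x + 13 (mod f), so (13x^3 + 16x^2 + 5x + 13)·a(x) ≡ 14 (mod f). Multiplying by 14^(-1) ≡ 11 in F_17 gives a(x)^(-1) ≡ 11·(13x^3 + 16x^2 + 5x + 13) ≡ 7x^3 + 6x^2 + 4x + 7 (mod f). Check: (7x^3 + x^2 + 8x)·(7x^3 + 6x^2 + 4x + 7) = 15x^6 + 15x^5 + 5x^4 + 16x^3 + 5x^2 + 5x ≡ 1 (mod x^4 + 11x^3 + 7x^2 + 2x + 11).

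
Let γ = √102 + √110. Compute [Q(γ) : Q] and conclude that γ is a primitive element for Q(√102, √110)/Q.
[Q(γ) : Q] = 4 (equivalently, Q(γ) = Q(√102, √110))

Obviously Q(γ) ⊆ Q(√102, √110), and [Q(√102, √110):Q] = 4 (since 102, 110 are distinct squarefree integers > 1 with 11220 not a perfect square). To show equality we compute the minimal polynomial of γ. From γ = √102 + √110: γ^2 = 102 + 2√(11220) + 110 = 212 + 2√(11220), so γ^2 - 212 = 2√(11220); squaring, (γ^2 - 212)^2 = 4·11220, i.e. γ^4 - 424γ^2 + 44944 - 44880 = 0, i.e. γ^4 - 424γ^2 + 64 = 0. So γ is a root of x^4 - 424x^2 + 64. This polynomial is irreducible over Q: it has no rational root (each ±√102 ± √110 is irrational), and any factorization into two quadratics over Q would force √(11220) ∈ Q (pairing opposite roots) or √102, √110 ∈ Q (other pairings), all impossible. Hence [Q(γ):Q] = 4 = [Q(√102, √110):Q], so Q(γ) = Q(√102, √110).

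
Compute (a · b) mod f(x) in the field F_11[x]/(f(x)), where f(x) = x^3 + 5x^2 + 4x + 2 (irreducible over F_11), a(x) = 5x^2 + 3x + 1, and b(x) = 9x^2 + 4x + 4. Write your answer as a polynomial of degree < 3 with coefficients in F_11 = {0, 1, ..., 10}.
a · b ≡ 3x^2 + 8 (mod f(x))

Multiply in F_11[x]: a(x)·b(x) = (5x^2 + 3x + 1)·(9x^2 + 4x + 4) = x^4 + 3x^3 + 8x^2 + 5x + 4. This has degree ≥ 3, so divide by f(x) over F_11: x^4 + 3x^3 + 8x^2 + 5x + 4 = (x + 9)·(x^3 + 5x^2 + 4x + 2) + (3x^2 + 8). Hence a·b ≡ 3x^2 + 8 (mod f). (F_11[x]/(f) is a field with 11^3 = 1331 elements since f is irreducible of degree 3.)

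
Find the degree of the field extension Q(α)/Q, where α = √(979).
[Q(α):Q] = 2

[Q(α):Q] equals the degree of the minimal polynomial of α. Here α^2 = 979 and x^2 - 979 is irreducible (d = 979 is squarefree, ≠ 1, hence not a square), so deg(m_α) = 2. Thus [Q(α):Q] = 2.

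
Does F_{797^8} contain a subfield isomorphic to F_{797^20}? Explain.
No: F_{797^20} is not a subfield of F_{797^8}

F_{p^m} embeds in F_{p^n} iff m | n. Here 20 ∤ 8 (since 8 = 0·20 + 8 with remainder 8 ≠ 0), so F_{797^20} is not a subfield of F_{797^8}. Equivalently: if it were, the tower law would give 20 = [F_{797^20}:F_797] dividing [F_{797^8}:F_797] = 8, contradiction.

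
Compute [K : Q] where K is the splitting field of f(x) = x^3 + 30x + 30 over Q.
[K : Q] = 6

By the rational root test, any rational root of the monic integer polynomial f(x) = x^3 + 30x + 30 must be an integer dividing the constant term 30, i.e. one of ±{1, 2, 3, 5, 6, 10, 15, 30}. Evaluating: f(1) = 61, f(-1) = -1, f(2) = 98, f(-2) = -38, f(3) = 147, f(-3) = -87, f(5) = 305, f(-5) = -245, f(6) = 426, f(-6) = -366, f(10) = 1330, f(-10) = -1270, f(15) = 3855, f(-15) = -3795, f(30) = 27930, f(-30) = -27870; none is 0, so f has no rational root and is therefore irreducible over Q (a cubic with no linear factor over a field is irreducible). For an irreducible cubic, the Galois group is A_3 or S_3 according as the discriminant disc(f) = -4a^3 - 27b^2 = -4·(30)^3 - 27·(30)^2 = -132300 is or is not a square in Q. Here disc(f) = -132300 is not a perfect square in Q, so the Galois group of f over Q is not contained in A_3 and must be all of S_3. The splitting field has degree |S_3| = 6 over Q, so [K : Q] = 6.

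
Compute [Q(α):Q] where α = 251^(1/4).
[Q(α):Q] = 4

α is a root of x^4 - 251. By Eisenstein's criterion at the prime p = 251 (which divides the constant term 251 but p^2 = 63001 does not, since 251 is squarefree), x^4 - 251 is irreducible over Q. Hence [Q(α):Q] = 4.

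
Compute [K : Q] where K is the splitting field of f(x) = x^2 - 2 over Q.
[K : Q] = 2

f(x) = x^2 - 2 factors as (x - √2)(x + √2). The splitting field is K = Q(√2). Since 2 is squarefree and > 1, it is not a perfect square, so x^2 - 2 is irreducible over Q and [Q(√2) : Q] = 2. Hence [K : Q] = 2.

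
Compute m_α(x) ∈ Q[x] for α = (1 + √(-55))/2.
m_α(x) = x^2 - x + 14

From 2α - 1 = √(-55), squaring gives (2α - 1)^2 = -55, i.e. 4α^2 - 4α + 1 = -55, so α^2 - α + (1 + 55)/4 = 0. Since -55 ≡ 1 (mod 4), (1 + 55)/4 = 14 ∈ Z. The polynomial x^2 - x + 14 has discriminant 1 - 4·(14) = -55, which is not a perfect square in Q (d = -55 is squarefree and ≠ 1), so x^2 - x + 14 is irreducible over Q. It is the minimal polynomial of α.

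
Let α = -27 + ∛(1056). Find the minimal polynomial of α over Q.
m_α(x) = x^3 + 81x^2 + 2187x + 18627

Set β = α + 27 = ∛(1056), so β^3 = 1056. Then (α + 27)^3 - 1056 = 0, i.e. α is a root of g(x) = (x + 27)^3 - 1056 = x^3 + 81x^2 + 2187x + 18627. Since g(x) = h(x + 27) where h(x) = x^3 - 1056, and h is irreducible over Q (because 1056 is not a perfect cube, so h has no rational root, and a monic cubic with no rational root is irreducible), g is also irreducible (irreducibility is preserved under the substitution x → x + 27). Hence m_α(x) = x^3 + 81x^2 + 2187x + 18627.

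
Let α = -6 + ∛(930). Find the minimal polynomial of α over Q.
m_α(x) = x^3 + 18x^2 + 108x - 714

Set β = α + 6 = ∛(930), so β^3 = 930. Then (α + 6)^3 - 930 = 0, i.e. α is a root of g(x) = (x + 6)^3 - 930 = x^3 + 18x^2 + 108x - 714. Since g(x) = h(x + 6) where h(x) = x^3 - 930, and h is irreducible over Q (because 930 is not a perfect cube, so h has no rational root, and a monic cubic with no rational root is irreducible), g is also irreducible (irreducibility is preserved under the substitution x → x + 6). Hence m_α(x) = x^3 + 18x^2 + 108x - 714.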